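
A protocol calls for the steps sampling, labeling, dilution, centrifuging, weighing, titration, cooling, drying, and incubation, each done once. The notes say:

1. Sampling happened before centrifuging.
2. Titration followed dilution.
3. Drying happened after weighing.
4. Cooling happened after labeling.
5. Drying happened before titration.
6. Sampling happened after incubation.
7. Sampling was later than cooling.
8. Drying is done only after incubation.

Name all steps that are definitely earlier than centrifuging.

cooling, incubation, labeling, sampling

Directly stated before centrifuging: sampling.
Cooling reaches centrifuging via cooling → sampling → centrifuging.
Incubation reaches centrifuging via incubation → sampling → centrifuging.
Labeling reaches centrifuging via labeling → cooling → sampling → centrifuging.
No chain forces dilution (or any of the others) ahead of centrifuging.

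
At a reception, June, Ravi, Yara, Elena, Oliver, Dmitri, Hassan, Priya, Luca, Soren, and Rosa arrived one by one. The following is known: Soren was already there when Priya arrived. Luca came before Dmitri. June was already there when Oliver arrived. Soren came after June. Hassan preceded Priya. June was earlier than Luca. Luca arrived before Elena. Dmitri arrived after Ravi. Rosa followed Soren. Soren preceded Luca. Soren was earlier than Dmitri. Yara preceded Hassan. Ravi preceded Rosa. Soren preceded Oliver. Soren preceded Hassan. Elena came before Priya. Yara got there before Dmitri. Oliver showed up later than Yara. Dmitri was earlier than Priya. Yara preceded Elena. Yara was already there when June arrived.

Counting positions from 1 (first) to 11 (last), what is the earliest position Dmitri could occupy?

6

June, Luca, Ravi, Soren, and Yara must all come before Dmitri — 5 forced predecessors.
Nothing else is forced ahead of Dmitri, so their earliest slot is position 5 + 1 = 6.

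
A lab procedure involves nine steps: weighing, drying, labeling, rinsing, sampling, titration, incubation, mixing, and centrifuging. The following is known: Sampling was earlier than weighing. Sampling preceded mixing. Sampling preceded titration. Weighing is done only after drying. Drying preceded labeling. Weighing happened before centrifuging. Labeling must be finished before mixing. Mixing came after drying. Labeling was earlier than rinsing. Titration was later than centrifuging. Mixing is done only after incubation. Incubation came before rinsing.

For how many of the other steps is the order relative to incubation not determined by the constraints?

6

Forced after incubation: mixing and rinsing.
That leaves centrifuging, drying, labeling, sampling, titration, and weighing with no forced order relative to incubation — 6.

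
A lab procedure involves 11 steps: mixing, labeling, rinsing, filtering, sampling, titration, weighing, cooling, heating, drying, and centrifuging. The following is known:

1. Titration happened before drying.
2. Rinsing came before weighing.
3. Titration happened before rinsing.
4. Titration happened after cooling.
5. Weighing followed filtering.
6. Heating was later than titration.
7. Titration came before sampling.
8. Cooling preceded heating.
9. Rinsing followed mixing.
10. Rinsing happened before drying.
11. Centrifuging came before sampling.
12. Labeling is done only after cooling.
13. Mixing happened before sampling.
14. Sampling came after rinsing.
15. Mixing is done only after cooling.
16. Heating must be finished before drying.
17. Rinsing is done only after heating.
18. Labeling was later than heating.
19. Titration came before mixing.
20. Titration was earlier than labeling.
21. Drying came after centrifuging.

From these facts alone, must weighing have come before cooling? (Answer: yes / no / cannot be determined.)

Tracing the constraints gives cooling → mixing → rinsing → weighing, so cooling must come before weighing.
That means weighing cannot be before cooling.

no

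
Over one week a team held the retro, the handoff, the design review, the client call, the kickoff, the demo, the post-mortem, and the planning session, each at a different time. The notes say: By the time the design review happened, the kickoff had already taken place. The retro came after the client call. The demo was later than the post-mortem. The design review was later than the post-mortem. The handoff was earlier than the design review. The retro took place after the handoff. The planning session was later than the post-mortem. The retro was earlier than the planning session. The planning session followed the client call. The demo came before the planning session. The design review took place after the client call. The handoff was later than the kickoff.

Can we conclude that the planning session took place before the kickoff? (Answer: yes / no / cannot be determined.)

no

Tracing the constraints gives the kickoff → the handoff → the retro → the planning session, so the kickoff must come before the planning session.
That means the planning session cannot be before the kickoff.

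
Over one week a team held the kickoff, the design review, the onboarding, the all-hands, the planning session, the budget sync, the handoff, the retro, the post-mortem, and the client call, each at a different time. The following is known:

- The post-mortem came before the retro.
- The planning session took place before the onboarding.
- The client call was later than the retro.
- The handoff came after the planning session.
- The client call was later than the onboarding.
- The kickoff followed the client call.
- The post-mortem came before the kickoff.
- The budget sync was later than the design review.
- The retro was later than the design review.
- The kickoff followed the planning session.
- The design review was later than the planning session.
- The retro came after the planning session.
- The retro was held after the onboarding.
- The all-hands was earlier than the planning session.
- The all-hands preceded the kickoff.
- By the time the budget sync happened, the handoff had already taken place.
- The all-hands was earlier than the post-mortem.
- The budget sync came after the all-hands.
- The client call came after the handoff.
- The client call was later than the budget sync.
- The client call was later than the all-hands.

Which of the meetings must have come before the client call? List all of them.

Directly stated before the client call: the all-hands, the budget sync, the handoff, the onboarding, and the retro.
The design review reaches the client call via the design review → the retro → the client call.
The planning session reaches the client call via the planning session → the handoff → the client call.
The post-mortem reaches the client call via the post-mortem → the retro → the client call.
No chain forces the kickoff ahead of the client call.

the all-hands, the budget sync, the design review, the handoff, the onboarding, the planning session, the post-mortem, the retro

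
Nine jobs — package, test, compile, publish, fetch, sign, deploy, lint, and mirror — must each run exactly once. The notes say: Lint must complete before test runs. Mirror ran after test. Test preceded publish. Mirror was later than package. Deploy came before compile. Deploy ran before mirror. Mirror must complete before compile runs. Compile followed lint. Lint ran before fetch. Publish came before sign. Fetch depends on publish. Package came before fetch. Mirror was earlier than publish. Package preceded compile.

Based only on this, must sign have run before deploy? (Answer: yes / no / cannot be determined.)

Tracing the constraints gives deploy → mirror → publish → sign, so deploy must come before sign.
That means sign cannot be before deploy.

no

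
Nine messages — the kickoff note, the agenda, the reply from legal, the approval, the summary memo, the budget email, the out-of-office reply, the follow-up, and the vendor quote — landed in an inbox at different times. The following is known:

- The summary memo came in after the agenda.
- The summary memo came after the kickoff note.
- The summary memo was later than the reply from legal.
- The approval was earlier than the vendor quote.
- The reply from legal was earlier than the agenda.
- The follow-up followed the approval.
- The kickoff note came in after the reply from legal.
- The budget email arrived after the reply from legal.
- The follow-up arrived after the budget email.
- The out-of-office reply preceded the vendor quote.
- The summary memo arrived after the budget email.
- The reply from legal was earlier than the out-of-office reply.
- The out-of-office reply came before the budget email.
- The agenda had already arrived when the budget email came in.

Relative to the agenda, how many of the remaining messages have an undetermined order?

4

Forced before the agenda: the reply from legal; forced after the agenda: the budget email, the follow-up, and the summary memo.
That leaves the approval, the kickoff note, the out-of-office reply, and the vendor quote with no forced order relative to the agenda — 4.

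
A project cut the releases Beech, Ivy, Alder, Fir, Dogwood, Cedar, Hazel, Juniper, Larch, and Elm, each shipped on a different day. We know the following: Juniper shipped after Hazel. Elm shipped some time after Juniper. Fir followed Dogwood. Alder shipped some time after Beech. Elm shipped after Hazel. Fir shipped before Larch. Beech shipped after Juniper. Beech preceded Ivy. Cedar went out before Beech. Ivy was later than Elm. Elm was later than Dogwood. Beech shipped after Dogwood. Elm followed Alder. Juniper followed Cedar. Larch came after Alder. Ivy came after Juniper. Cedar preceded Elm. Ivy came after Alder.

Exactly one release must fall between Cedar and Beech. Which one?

Tracing the constraints gives Cedar → Juniper → Beech, so Juniper sits after Cedar and before Beech.
No other release is forced both after Cedar and before Beech.

Juniper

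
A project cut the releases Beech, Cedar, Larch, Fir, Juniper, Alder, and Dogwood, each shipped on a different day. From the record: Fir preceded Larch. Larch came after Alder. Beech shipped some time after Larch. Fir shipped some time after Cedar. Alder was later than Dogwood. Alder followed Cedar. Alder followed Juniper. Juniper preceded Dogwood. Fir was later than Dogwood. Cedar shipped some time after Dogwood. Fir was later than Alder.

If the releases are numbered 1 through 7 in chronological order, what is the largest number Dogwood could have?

2

Dogwood must come before Alder, Beech, Cedar, Fir, and Larch — 5 releases forced after it.
Everything else can be placed before Dogwood in some valid order, so Dogwood can sit as late as position 7 − 5 = 2.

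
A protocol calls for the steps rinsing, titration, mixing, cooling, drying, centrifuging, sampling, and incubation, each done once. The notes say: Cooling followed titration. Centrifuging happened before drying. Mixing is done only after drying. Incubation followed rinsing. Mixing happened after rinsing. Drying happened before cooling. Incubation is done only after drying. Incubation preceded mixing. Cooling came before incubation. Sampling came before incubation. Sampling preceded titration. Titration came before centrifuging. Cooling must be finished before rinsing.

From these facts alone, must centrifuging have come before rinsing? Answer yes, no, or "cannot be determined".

Chain the constraints: centrifuging → drying → cooling → rinsing. Each link is directly stated, so centrifuging comes before rinsing.

yes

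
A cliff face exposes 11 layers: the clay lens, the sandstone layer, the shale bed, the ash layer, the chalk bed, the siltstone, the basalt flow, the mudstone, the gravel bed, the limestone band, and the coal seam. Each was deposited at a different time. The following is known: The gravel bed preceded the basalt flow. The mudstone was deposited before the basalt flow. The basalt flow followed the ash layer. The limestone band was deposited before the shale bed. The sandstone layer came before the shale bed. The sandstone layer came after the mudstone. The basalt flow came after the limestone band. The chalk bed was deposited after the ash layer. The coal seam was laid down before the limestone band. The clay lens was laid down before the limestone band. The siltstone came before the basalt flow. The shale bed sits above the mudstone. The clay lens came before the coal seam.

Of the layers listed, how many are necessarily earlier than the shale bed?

Directly stated before the shale bed: the limestone band, the mudstone, and the sandstone layer.
The clay lens reaches the shale bed via the clay lens → the limestone band → the shale bed.
The coal seam reaches the shale bed via the coal seam → the limestone band → the shale bed.
No chain forces the gravel bed (or any of the others) ahead of the shale bed.
That's the clay lens, the coal seam, the limestone band, the mudstone, and the sandstone layer — 5 in all.

5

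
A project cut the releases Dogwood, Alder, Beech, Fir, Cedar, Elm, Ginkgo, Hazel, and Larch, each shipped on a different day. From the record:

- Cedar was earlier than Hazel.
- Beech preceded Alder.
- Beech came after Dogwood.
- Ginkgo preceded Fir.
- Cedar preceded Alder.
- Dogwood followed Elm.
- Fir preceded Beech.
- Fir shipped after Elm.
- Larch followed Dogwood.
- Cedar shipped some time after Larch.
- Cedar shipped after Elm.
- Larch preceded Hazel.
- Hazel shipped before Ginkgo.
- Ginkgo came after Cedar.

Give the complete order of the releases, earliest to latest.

Elm, Dogwood, Larch, Cedar, Hazel, Ginkgo, Fir, Beech, Alder

The constraints fix every adjacent pair, so only one ordering works:
Elm → Dogwood → Larch → Cedar → Hazel → Ginkgo → Fir → Beech → Alder.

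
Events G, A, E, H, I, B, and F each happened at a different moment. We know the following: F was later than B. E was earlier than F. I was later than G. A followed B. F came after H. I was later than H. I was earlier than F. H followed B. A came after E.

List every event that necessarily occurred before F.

Directly stated before F: B, E, H, and I.
G reaches F via G → I → F.
No chain forces A ahead of F.

B, E, G, H, I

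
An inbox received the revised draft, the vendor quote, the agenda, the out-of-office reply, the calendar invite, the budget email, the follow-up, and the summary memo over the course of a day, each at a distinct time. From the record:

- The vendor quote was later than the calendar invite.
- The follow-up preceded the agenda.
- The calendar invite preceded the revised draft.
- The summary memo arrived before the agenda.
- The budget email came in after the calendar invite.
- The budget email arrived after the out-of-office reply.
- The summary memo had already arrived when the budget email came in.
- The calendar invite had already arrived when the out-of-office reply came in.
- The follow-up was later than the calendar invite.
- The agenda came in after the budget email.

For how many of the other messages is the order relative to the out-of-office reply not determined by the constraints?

4

Forced before the out-of-office reply: the calendar invite; forced after the out-of-office reply: the agenda and the budget email.
That leaves the follow-up, the revised draft, the summary memo, and the vendor quote with no forced order relative to the out-of-office reply — 4.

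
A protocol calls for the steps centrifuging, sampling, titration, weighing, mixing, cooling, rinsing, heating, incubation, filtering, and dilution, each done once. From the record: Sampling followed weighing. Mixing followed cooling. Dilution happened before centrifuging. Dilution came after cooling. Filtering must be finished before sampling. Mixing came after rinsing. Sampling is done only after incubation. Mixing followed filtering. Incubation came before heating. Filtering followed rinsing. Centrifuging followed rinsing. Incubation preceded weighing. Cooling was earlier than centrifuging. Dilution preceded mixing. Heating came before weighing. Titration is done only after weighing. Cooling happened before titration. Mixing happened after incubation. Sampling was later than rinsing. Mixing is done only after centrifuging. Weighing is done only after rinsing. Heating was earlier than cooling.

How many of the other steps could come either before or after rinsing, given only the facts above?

Forced after rinsing: centrifuging, filtering, mixing, sampling, titration, and weighing.
That leaves cooling, dilution, heating, and incubation with no forced order relative to rinsing — 4.

4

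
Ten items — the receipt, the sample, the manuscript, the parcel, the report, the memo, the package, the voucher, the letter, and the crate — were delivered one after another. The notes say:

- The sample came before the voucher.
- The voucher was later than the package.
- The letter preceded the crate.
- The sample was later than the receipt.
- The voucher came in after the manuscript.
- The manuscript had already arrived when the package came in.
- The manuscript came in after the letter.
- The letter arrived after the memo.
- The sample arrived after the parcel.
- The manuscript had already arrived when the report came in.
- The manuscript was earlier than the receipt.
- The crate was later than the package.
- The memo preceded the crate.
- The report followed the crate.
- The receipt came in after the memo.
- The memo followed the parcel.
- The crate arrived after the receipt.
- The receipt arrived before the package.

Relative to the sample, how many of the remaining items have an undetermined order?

Forced before the sample: the letter, the manuscript, the memo, the parcel, and the receipt; forced after the sample: the voucher.
That leaves the crate, the package, and the report with no forced order relative to the sample — 3.

3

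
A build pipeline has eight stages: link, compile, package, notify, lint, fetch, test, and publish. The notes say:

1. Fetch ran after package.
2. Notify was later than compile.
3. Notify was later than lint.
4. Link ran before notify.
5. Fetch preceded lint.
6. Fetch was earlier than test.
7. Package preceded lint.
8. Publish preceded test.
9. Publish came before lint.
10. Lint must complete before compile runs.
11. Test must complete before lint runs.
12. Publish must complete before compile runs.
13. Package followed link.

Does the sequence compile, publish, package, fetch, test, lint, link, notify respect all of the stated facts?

no

The constraints require link before package, but in the proposed sequence package appears ahead of link. That one violation is enough.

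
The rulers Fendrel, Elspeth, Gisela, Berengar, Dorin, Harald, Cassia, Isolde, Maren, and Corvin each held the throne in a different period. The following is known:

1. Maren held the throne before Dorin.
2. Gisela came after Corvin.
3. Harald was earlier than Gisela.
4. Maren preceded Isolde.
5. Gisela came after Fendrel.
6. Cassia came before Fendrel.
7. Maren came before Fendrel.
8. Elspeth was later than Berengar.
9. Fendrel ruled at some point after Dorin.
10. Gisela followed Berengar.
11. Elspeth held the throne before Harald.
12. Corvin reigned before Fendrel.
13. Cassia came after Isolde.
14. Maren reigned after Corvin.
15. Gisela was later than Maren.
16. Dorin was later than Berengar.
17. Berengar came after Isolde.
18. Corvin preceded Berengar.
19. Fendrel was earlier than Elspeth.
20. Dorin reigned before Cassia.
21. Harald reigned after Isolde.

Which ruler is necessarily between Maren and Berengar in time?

Tracing the constraints gives Maren → Isolde → Berengar, so Isolde sits after Maren and before Berengar.
No other ruler is forced both after Maren and before Berengar.

Isolde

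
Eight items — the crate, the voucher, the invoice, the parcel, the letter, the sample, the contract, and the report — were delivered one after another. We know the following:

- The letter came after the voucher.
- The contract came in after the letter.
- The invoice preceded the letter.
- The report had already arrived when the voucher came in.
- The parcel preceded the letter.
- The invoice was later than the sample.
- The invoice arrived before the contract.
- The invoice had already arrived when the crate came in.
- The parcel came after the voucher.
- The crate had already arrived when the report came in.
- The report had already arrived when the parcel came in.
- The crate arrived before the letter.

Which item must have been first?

The sample has a chain of constraints placing it before every other item, so the sample must be first.

the sample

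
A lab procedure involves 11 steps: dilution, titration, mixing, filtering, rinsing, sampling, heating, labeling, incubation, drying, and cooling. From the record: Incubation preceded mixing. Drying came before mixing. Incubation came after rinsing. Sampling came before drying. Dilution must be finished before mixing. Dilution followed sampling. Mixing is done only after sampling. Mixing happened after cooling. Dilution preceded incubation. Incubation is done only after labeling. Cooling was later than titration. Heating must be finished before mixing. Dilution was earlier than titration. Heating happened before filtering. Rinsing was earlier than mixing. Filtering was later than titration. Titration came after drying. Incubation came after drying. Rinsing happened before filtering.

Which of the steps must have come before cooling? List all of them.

Directly stated before cooling: titration.
Dilution reaches cooling via dilution → titration → cooling.
Drying reaches cooling via drying → titration → cooling.
Sampling reaches cooling via sampling → drying → titration → cooling.
No chain forces incubation (or any of the others) ahead of cooling.

dilution, drying, sampling, titration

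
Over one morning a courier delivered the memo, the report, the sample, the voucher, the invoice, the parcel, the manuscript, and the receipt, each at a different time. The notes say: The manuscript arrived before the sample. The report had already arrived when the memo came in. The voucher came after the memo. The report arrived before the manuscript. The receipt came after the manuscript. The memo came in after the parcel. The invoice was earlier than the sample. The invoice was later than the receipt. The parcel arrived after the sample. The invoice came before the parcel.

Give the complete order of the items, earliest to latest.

the report, the manuscript, the receipt, the invoice, the sample, the parcel, the memo, the voucher

The constraints fix every adjacent pair, so only one ordering works:
the report → the manuscript → the receipt → the invoice → the sample → the parcel → the memo → the voucher.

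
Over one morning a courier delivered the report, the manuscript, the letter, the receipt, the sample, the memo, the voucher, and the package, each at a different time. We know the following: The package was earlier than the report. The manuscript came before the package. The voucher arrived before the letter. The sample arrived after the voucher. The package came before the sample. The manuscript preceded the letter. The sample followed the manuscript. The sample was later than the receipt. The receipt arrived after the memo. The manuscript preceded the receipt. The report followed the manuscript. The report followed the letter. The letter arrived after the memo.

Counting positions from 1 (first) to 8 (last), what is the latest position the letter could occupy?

7

The letter must come before the report — 1 item forced after it.
Everything else can be placed before the letter in some valid order, so the letter can sit as late as position 8 − 1 = 7.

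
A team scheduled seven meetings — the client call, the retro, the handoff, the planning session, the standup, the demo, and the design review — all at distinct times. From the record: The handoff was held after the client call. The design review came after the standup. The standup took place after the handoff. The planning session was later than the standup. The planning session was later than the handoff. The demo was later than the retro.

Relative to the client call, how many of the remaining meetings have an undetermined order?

2

Forced after the client call: the design review, the handoff, the planning session, and the standup.
That leaves the demo and the retro with no forced order relative to the client call — 2.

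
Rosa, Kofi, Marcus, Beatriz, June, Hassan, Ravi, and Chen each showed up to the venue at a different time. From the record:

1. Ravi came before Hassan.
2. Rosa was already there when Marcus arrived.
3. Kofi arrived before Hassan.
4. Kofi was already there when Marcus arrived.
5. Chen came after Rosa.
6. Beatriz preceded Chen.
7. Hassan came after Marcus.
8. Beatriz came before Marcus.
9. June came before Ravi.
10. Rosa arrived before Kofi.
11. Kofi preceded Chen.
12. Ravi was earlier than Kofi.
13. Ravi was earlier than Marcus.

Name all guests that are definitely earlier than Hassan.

Directly stated before Hassan: Kofi, Marcus, and Ravi.
Beatriz reaches Hassan via Beatriz → Marcus → Hassan.
June reaches Hassan via June → Ravi → Hassan.
Rosa reaches Hassan via Rosa → Marcus → Hassan.

Beatriz, June, Kofi, Marcus, Ravi, Rosa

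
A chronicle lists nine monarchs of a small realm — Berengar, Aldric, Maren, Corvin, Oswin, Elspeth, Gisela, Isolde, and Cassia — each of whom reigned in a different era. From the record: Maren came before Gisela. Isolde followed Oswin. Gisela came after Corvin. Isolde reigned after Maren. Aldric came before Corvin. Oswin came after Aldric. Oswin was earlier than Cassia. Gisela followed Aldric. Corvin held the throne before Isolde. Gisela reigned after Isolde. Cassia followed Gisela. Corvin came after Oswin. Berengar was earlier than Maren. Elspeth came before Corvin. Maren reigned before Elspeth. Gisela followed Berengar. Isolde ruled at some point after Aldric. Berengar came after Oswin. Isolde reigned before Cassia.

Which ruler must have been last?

Every other ruler has a chain of constraints placing them before Cassia, so Cassia is last.

Cassia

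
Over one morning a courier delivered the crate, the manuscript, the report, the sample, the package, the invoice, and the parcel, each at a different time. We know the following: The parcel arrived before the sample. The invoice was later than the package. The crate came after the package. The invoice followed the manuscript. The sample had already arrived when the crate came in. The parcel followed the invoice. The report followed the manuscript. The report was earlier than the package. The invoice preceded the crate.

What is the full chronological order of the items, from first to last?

The constraints fix every adjacent pair, so only one ordering works:
the manuscript → the report → the package → the invoice → the parcel → the sample → the crate.

the manuscript, the report, the package, the invoice, the parcel, the sample, the crate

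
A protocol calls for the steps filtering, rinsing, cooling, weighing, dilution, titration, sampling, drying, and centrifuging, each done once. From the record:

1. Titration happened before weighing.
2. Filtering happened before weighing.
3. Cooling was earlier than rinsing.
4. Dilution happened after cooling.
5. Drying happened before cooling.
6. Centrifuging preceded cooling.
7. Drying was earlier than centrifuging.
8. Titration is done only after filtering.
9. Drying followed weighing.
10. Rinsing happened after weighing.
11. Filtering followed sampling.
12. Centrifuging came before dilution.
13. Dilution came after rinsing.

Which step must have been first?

Sampling has a chain of constraints placing it before every other step, so sampling must be first.

sampling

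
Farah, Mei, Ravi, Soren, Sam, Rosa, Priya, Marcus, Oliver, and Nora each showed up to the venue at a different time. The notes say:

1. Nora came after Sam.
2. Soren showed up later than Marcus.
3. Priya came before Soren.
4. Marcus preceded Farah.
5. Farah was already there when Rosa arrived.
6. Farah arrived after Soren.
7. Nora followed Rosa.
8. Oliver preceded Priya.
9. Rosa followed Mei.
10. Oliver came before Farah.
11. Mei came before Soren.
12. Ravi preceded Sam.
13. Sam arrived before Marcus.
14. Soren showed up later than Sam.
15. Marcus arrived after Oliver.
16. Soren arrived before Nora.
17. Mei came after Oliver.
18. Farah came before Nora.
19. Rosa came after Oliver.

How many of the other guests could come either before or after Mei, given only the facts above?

Forced before Mei: Oliver; forced after Mei: Farah, Nora, Rosa, and Soren.
That leaves Marcus, Priya, Ravi, and Sam with no forced order relative to Mei — 4.

4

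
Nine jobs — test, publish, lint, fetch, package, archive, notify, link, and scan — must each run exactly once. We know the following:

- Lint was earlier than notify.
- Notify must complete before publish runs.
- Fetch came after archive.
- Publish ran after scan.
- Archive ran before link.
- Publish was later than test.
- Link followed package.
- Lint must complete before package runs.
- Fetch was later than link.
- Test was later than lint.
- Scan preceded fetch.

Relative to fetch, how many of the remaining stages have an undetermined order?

3

Forced before fetch: archive, link, lint, package, and scan.
That leaves notify, publish, and test with no forced order relative to fetch — 3.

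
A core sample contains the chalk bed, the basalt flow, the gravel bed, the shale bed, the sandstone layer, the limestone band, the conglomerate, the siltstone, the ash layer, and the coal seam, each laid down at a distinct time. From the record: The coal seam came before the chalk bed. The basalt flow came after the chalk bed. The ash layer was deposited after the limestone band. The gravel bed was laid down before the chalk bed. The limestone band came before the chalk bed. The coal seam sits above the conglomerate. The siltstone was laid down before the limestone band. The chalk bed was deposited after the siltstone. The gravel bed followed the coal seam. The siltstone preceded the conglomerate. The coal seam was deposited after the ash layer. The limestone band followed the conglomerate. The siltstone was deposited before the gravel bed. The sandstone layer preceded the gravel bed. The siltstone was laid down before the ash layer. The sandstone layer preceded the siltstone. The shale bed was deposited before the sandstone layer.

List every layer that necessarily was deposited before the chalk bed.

Directly stated before the chalk bed: the coal seam, the gravel bed, the limestone band, and the siltstone.
The ash layer reaches the chalk bed via the ash layer → the coal seam → the chalk bed.
The conglomerate reaches the chalk bed via the conglomerate → the coal seam → the chalk bed.
The sandstone layer reaches the chalk bed via the sandstone layer → the gravel bed → the chalk bed.
Likewise the shale bed reaches the chalk bed by chaining the stated constraints.

the ash layer, the coal seam, the conglomerate, the gravel bed, the limestone band, the sandstone layer, the shale bed, the siltstone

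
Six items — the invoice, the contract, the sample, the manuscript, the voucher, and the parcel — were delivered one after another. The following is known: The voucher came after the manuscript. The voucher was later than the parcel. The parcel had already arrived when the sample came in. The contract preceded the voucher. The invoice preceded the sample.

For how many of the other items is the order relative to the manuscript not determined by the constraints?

4

Forced after the manuscript: the voucher.
That leaves the contract, the invoice, the parcel, and the sample with no forced order relative to the manuscript — 4.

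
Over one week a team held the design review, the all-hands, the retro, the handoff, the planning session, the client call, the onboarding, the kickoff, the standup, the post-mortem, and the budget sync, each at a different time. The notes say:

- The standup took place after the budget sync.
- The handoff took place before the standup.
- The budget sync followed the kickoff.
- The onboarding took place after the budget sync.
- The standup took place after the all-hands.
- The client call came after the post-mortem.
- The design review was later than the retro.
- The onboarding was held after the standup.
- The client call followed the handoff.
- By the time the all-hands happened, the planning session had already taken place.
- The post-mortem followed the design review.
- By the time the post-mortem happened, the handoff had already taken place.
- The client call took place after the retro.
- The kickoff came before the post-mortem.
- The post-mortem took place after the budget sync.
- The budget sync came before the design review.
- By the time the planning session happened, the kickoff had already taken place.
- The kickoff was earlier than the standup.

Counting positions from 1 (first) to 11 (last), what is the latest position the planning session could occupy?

The planning session must come before the all-hands, the onboarding, and the standup — 3 meetings forced after it.
Everything else can be placed before the planning session in some valid order, so the planning session can sit as late as position 11 − 3 = 8.

8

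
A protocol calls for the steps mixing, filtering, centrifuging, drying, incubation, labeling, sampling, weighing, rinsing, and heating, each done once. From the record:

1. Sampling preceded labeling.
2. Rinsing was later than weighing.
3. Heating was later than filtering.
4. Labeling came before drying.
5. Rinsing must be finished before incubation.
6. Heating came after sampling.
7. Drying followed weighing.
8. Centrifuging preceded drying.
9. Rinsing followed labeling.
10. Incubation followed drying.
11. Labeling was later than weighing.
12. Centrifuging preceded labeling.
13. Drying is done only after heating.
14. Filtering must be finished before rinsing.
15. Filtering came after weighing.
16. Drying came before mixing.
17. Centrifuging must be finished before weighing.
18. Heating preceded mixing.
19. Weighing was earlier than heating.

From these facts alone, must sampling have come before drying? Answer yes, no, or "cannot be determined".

Chain the constraints: sampling → labeling → drying. Each link is directly stated, so sampling comes before drying.

yes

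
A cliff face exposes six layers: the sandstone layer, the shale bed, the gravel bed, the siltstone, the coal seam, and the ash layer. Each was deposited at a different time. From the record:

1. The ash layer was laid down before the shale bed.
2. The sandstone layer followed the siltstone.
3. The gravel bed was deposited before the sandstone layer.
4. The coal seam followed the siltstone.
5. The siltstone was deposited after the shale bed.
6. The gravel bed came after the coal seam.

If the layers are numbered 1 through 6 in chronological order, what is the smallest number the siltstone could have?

The ash layer and the shale bed must both come before the siltstone — 2 forced predecessors.
Nothing else is forced ahead of the siltstone, so its earliest slot is position 2 + 1 = 3.

3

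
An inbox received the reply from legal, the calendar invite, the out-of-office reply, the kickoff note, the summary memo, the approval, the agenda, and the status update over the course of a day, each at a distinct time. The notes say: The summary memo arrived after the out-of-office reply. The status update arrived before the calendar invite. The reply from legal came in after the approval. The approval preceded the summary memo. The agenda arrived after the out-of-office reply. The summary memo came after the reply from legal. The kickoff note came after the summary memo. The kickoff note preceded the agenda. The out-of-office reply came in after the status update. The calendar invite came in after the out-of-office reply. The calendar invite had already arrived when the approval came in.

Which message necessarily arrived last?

the agenda

Every other message has a chain of constraints placing it before the agenda, so the agenda is last.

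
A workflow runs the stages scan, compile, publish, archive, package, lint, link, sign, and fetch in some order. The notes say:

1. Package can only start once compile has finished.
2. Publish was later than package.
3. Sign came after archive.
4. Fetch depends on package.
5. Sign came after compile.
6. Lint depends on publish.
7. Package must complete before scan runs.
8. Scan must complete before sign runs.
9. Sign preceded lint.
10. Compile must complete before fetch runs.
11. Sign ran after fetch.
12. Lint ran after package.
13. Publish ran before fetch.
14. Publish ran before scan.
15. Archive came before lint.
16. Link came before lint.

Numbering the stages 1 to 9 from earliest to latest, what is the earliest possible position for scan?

Compile, package, and publish must all come before scan — 3 forced predecessors.
Nothing else is forced ahead of scan, so its earliest slot is position 3 + 1 = 4.

4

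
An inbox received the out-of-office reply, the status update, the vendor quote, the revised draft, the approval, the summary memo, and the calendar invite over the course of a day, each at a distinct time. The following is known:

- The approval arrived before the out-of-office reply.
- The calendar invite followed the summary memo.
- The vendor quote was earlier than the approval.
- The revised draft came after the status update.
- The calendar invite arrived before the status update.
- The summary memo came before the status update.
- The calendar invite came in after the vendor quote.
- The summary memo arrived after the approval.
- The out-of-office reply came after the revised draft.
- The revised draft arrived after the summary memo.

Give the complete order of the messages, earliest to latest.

the vendor quote, the approval, the summary memo, the calendar invite, the status update, the revised draft, the out-of-office reply

The constraints fix every adjacent pair, so only one ordering works:
the vendor quote → the approval → the summary memo → the calendar invite → the status update → the revised draft → the out-of-office reply.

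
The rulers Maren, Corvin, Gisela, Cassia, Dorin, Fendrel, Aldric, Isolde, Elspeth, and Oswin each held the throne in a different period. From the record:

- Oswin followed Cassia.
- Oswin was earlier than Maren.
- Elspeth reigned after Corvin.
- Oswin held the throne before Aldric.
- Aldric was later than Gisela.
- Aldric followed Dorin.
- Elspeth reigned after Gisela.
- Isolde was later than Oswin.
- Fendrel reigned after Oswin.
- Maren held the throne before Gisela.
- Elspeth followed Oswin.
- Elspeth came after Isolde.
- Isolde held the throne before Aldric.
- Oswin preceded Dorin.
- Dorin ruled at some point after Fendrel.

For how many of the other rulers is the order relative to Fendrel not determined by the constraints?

Forced before Fendrel: Cassia and Oswin; forced after Fendrel: Aldric and Dorin.
That leaves Corvin, Elspeth, Gisela, Isolde, and Maren with no forced order relative to Fendrel — 5.

5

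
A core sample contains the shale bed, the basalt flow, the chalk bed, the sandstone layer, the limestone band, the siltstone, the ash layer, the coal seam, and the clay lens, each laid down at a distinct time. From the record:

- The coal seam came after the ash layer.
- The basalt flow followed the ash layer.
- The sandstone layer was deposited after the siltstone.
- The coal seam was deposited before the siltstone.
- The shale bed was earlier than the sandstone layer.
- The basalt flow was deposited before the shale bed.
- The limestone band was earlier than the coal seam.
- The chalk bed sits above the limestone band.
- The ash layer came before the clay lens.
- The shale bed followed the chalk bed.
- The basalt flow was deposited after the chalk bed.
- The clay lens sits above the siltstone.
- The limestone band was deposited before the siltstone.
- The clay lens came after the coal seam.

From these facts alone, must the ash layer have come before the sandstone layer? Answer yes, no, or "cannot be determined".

Chain the constraints: the ash layer → the basalt flow → the shale bed → the sandstone layer. Each link is directly stated, so the ash layer comes before the sandstone layer.

yes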